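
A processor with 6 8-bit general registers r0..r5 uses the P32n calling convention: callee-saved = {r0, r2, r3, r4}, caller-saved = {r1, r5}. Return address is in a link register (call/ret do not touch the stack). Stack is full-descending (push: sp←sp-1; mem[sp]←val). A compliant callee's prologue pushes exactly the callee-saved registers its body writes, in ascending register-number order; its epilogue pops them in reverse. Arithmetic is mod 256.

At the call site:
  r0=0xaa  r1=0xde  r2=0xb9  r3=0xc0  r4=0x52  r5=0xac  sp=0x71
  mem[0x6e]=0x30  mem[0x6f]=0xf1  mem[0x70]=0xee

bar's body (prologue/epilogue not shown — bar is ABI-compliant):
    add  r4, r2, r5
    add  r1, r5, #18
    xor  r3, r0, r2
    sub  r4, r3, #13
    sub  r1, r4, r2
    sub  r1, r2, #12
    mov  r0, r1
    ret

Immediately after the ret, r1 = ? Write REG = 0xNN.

prologue: push r0 -> mem[0x70]=0xaa, sp=0x70
prologue: push r3 -> mem[0x6f]=0xc0, sp=0x6f
prologue: push r4 -> mem[0x6e]=0x52, sp=0x6e
body[0] add  r4, r2, r5 -> r4=0x65
body[1] add  r1, r5, #18 -> r1=0xbe
body[2] xor  r3, r0, r2 -> r3=0x13
body[3] sub  r4, r3, #13 -> r4=0x06
body[4] sub  r1, r4, r2 -> r1=0x4d
body[5] sub  r1, r2, #12 -> r1=0xad
body[6] mov  r0, r1 -> r0=0xad
epilogue: pop r4=0x52, sp=0x6f
epilogue: pop r3=0xc0, sp=0x70
epilogue: pop r0=0xaa, sp=0x71
r1 is caller-saved -> body value

REG = 0xad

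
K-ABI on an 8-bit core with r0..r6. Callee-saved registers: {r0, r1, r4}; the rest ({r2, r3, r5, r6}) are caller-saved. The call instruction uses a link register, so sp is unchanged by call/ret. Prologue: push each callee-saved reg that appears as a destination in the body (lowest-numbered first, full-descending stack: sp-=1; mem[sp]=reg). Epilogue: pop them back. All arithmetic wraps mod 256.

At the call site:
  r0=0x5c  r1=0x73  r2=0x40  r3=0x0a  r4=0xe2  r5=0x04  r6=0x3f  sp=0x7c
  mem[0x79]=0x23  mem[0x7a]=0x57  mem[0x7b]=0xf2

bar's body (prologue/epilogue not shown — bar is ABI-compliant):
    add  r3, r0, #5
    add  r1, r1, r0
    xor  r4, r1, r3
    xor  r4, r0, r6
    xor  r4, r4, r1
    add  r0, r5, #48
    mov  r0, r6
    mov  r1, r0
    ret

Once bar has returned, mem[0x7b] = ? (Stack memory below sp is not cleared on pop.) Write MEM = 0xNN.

prologue: push r0 -> mem[0x7b]=0x5c, sp=0x7b
prologue: push r1 -> mem[0x7a]=0x73, sp=0x7a
prologue: push r4 -> mem[0x79]=0xe2, sp=0x79
body[0] add  r3, r0, #5 -> r3=0x61
body[1] add  r1, r1, r0 -> r1=0xcf
body[2] xor  r4, r1, r3 -> r4=0xae
body[3] xor  r4, r0, r6 -> r4=0x63
body[4] xor  r4, r4, r1 -> r4=0xac
body[5] add  r0, r5, #48 -> r0=0x34
body[6] mov  r0, r6 -> r0=0x3f
body[7] mov  r1, r0 -> r1=0x3f
epilogue: pop r4=0xe2, sp=0x7a
epilogue: pop r1=0x73, sp=0x7b
epilogue: pop r0=0x5c, sp=0x7c
prologue pushed ['r0', 'r1', 'r4'] at ['0x7b', '0x7a', '0x79']

MEM = 0x5c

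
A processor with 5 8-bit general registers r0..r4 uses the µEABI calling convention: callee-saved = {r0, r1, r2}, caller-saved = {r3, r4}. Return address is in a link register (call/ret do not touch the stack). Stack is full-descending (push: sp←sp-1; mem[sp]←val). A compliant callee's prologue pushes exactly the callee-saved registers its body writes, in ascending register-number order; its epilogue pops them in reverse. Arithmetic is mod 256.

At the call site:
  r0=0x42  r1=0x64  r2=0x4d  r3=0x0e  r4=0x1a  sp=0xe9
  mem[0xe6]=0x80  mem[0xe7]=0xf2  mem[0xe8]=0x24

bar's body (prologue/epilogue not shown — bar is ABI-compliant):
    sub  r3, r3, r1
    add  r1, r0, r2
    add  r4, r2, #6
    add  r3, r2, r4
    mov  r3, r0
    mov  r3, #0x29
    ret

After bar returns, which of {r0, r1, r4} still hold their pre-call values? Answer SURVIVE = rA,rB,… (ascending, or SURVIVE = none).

prologue: push r1 → mem[0xe8]=0x64, sp=0xe8
body[0] sub  r3, r3, r1 → r3=0xaa
body[1] add  r1, r0, r2 → r1=0x8f
body[2] add  r4, r2, #6 → r4=0x53
body[3] add  r3, r2, r4 → r3=0xa0
body[4] mov  r3, r0 → r3=0x42
body[5] mov  r3, #0x29 → r3=0x29
epilogue: pop r1=0x64, sp=0xe9
r0: callee-saved, written=False
r1: callee-saved, written=True
r4: caller-saved, written=True

SURVIVE = r0,r1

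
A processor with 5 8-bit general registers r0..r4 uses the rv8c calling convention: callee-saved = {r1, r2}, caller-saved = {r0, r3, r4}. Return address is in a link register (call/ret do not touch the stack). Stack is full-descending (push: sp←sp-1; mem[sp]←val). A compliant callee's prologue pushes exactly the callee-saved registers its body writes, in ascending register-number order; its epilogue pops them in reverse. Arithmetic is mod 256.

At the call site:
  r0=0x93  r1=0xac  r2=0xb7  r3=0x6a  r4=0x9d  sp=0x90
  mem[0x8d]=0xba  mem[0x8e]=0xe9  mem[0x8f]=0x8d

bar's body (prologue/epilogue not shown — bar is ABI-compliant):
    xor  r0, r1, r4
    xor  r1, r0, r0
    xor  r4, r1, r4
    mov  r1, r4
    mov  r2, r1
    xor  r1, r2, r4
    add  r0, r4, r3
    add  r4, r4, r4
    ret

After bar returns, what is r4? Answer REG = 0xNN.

REG = 0x3a

prologue: push r1 -> mem[0x8f]=0xac, sp=0x8f
prologue: push r2 -> mem[0x8e]=0xb7, sp=0x8e
body[0] xor  r0, r1, r4 -> r0=0x31
body[1] xor  r1, r0, r0 -> r1=0x00
body[2] xor  r4, r1, r4 -> r4=0x9d
body[3] mov  r1, r4 -> r1=0x9d
body[4] mov  r2, r1 -> r2=0x9d
body[5] xor  r1, r2, r4 -> r1=0x00
body[6] add  r0, r4, r3 -> r0=0x07
body[7] add  r4, r4, r4 -> r4=0x3a
epilogue: pop r2=0xb7, sp=0x8f
epilogue: pop r1=0xac, sp=0x90
r4 is caller-saved -> body value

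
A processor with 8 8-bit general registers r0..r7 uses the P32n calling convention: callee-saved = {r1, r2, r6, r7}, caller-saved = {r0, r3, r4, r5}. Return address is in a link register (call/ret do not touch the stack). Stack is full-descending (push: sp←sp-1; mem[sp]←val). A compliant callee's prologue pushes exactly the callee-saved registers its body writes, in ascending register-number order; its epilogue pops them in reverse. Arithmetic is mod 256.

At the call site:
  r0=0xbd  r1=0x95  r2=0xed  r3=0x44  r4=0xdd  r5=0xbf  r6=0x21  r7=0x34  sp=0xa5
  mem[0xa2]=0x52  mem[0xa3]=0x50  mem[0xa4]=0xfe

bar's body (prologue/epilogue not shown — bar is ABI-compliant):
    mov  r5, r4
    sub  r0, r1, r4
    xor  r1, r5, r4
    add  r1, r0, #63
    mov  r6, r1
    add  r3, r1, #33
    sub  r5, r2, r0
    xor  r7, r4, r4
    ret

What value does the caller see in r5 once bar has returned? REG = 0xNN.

prologue: push r1 → mem[0xa4]=0x95, sp=0xa4
prologue: push r6 → mem[0xa3]=0x21, sp=0xa3
prologue: push r7 → mem[0xa2]=0x34, sp=0xa2
body[0] mov  r5, r4 → r5=0xdd
body[1] sub  r0, r1, r4 → r0=0xb8
body[2] xor  r1, r5, r4 → r1=0x00
body[3] add  r1, r0, #63 → r1=0xf7
body[4] mov  r6, r1 → r6=0xf7
body[5] add  r3, r1, #33 → r3=0x18
body[6] sub  r5, r2, r0 → r5=0x35
body[7] xor  r7, r4, r4 → r7=0x00
epilogue: pop r7=0x34, sp=0xa3
epilogue: pop r6=0x21, sp=0xa4
epilogue: pop r1=0x95, sp=0xa5
r5 is caller-saved → body value

REG = 0x35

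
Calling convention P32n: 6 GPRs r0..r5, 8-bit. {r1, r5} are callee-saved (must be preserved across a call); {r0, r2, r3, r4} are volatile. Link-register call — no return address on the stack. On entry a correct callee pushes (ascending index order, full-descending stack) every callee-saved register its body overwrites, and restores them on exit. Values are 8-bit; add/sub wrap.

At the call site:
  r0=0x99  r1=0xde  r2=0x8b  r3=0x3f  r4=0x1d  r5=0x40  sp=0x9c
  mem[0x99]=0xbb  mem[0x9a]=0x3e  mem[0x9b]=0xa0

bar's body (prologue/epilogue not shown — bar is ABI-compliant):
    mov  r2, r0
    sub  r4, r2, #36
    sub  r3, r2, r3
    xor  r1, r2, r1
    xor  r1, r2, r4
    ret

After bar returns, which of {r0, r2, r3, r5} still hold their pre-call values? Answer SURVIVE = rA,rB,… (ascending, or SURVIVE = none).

SURVIVE = r0,r5

prologue: push r1 -> mem[0x9b]=0xde, sp=0x9b
body[0] mov  r2, r0 -> r2=0x99
body[1] sub  r4, r2, #36 -> r4=0x75
body[2] sub  r3, r2, r3 -> r3=0x5a
body[3] xor  r1, r2, r1 -> r1=0x47
body[4] xor  r1, r2, r4 -> r1=0xec
epilogue: pop r1=0xde, sp=0x9c
r0: caller-saved, written=False
r2: caller-saved, written=True
r3: caller-saved, written=True
r5: callee-saved, written=False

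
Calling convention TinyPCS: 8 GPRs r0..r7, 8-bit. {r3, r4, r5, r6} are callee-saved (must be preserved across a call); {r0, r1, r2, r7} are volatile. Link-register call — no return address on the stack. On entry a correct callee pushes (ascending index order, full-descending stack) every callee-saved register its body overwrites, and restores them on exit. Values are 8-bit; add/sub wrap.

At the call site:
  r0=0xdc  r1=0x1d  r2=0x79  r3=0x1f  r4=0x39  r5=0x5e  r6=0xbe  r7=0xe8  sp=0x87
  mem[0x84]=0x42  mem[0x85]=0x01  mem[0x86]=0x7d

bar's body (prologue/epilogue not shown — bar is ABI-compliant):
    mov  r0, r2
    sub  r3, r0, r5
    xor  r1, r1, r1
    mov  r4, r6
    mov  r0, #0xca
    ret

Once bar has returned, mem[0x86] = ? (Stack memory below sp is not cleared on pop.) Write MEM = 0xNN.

MEM = 0x1f

prologue: push r3 → mem[0x86]=0x1f, sp=0x86
prologue: push r4 → mem[0x85]=0x39, sp=0x85
body[0] mov  r0, r2 → r0=0x79
body[1] sub  r3, r0, r5 → r3=0x1b
body[2] xor  r1, r1, r1 → r1=0x00
body[3] mov  r4, r6 → r4=0xbe
body[4] mov  r0, #0xca → r0=0xca
epilogue: pop r4=0x39, sp=0x86
epilogue: pop r3=0x1f, sp=0x87
prologue pushed ['r3', 'r4'] at ['0x86', '0x85']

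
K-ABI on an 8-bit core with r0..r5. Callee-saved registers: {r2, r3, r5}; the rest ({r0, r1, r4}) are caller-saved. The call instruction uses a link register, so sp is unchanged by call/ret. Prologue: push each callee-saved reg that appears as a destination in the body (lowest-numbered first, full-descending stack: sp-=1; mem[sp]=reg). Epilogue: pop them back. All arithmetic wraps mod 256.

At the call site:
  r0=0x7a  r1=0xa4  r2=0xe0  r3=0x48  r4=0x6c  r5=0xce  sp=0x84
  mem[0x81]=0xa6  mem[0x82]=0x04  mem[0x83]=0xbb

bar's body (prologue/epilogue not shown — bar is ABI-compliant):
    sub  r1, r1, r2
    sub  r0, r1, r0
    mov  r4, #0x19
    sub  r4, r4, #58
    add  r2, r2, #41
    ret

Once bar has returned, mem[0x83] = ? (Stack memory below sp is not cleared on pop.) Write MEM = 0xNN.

prologue: push r2 -> mem[0x83]=0xe0, sp=0x83
body[0] sub  r1, r1, r2 -> r1=0xc4
body[1] sub  r0, r1, r0 -> r0=0x4a
body[2] mov  r4, #0x19 -> r4=0x19
body[3] sub  r4, r4, #58 -> r4=0xdf
body[4] add  r2, r2, #41 -> r2=0x09
epilogue: pop r2=0xe0, sp=0x84
prologue pushed ['r2'] at ['0x83']

MEM = 0xe0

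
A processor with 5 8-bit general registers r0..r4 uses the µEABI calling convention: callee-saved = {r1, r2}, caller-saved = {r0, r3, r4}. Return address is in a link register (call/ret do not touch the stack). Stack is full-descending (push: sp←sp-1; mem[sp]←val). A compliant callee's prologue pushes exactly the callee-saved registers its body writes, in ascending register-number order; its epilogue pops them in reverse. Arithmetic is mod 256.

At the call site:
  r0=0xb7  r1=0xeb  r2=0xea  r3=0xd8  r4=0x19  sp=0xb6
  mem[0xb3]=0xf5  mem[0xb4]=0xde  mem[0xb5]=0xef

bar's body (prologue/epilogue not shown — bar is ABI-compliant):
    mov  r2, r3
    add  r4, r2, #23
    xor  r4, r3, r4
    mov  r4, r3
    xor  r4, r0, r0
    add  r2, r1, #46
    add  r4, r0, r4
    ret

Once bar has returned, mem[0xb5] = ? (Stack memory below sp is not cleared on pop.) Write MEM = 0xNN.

MEM = 0xea

prologue: push r2 → mem[0xb5]=0xea, sp=0xb5
body[0] mov  r2, r3 → r2=0xd8
body[1] add  r4, r2, #23 → r4=0xef
body[2] xor  r4, r3, r4 → r4=0x37
body[3] mov  r4, r3 → r4=0xd8
body[4] xor  r4, r0, r0 → r4=0x00
body[5] add  r2, r1, #46 → r2=0x19
body[6] add  r4, r0, r4 → r4=0xb7
epilogue: pop r2=0xea, sp=0xb6
prologue pushed ['r2'] at ['0xb5']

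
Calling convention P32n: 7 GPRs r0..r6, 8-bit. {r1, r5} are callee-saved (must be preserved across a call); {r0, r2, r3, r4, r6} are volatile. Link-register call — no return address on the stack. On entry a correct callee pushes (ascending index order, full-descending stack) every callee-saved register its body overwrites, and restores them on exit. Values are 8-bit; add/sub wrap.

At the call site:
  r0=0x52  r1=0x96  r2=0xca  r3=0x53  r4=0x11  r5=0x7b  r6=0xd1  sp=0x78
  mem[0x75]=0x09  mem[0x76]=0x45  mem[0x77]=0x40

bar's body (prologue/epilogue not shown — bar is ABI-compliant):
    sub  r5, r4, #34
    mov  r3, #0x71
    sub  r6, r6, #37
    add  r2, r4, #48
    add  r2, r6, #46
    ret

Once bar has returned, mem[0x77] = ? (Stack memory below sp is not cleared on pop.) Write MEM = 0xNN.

prologue: push r5 → mem[0x77]=0x7b, sp=0x77
body[0] sub  r5, r4, #34 → r5=0xef
body[1] mov  r3, #0x71 → r3=0x71
body[2] sub  r6, r6, #37 → r6=0xac
body[3] add  r2, r4, #48 → r2=0x41
body[4] add  r2, r6, #46 → r2=0xda
epilogue: pop r5=0x7b, sp=0x78
prologue pushed ['r5'] at ['0x77']

MEM = 0x7b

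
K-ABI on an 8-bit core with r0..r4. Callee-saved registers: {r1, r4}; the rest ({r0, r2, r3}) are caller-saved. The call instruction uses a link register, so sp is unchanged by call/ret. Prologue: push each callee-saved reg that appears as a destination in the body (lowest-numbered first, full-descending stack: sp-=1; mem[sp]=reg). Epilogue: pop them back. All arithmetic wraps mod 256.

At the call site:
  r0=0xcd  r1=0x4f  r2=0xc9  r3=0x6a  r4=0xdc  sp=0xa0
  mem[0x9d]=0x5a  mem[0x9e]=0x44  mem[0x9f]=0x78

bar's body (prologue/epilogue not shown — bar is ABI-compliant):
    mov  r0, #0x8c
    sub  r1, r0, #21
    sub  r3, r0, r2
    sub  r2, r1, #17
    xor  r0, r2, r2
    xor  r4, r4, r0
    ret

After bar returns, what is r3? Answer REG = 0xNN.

prologue: push r1 -> mem[0x9f]=0x4f, sp=0x9f
prologue: push r4 -> mem[0x9e]=0xdc, sp=0x9e
body[0] mov  r0, #0x8c -> r0=0x8c
body[1] sub  r1, r0, #21 -> r1=0x77
body[2] sub  r3, r0, r2 -> r3=0xc3
body[3] sub  r2, r1, #17 -> r2=0x66
body[4] xor  r0, r2, r2 -> r0=0x00
body[5] xor  r4, r4, r0 -> r4=0xdc
epilogue: pop r4=0xdc, sp=0x9f
epilogue: pop r1=0x4f, sp=0xa0
r3 is caller-saved -> body value

REG = 0xc3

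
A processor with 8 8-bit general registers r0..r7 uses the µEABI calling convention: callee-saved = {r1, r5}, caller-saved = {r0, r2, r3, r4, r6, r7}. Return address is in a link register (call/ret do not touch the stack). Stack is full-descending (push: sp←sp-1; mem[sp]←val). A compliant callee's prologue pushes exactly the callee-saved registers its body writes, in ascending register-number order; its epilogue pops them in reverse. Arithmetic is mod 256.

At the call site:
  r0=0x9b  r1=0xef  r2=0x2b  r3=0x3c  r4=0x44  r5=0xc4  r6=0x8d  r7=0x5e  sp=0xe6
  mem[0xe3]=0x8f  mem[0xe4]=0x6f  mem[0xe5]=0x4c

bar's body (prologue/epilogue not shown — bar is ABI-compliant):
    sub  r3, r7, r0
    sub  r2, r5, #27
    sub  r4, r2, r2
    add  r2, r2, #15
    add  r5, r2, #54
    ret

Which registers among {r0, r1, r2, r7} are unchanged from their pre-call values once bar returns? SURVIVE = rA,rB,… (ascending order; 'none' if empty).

prologue: push r5 → mem[0xe5]=0xc4, sp=0xe5
body[0] sub  r3, r7, r0 → r3=0xc3
body[1] sub  r2, r5, #27 → r2=0xa9
body[2] sub  r4, r2, r2 → r4=0x00
body[3] add  r2, r2, #15 → r2=0xb8
body[4] add  r5, r2, #54 → r5=0xee
epilogue: pop r5=0xc4, sp=0xe6
r0: caller-saved, written=False
r1: callee-saved, written=False
r2: caller-saved, written=True
r7: caller-saved, written=False

SURVIVE = r0,r1,r7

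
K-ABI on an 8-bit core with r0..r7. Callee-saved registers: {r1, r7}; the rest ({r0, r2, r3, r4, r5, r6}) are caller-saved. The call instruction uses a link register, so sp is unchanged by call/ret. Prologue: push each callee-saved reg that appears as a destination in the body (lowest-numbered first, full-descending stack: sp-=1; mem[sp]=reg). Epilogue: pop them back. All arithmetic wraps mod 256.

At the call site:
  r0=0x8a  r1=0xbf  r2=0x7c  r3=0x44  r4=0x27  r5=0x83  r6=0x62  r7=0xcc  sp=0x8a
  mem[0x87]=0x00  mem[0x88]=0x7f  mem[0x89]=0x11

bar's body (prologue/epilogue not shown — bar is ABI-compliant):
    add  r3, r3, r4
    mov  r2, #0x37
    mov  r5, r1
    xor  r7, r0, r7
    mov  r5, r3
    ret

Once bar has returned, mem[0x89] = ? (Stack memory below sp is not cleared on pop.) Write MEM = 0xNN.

prologue: push r7 → mem[0x89]=0xcc, sp=0x89
body[0] add  r3, r3, r4 → r3=0x6b
body[1] mov  r2, #0x37 → r2=0x37
body[2] mov  r5, r1 → r5=0xbf
body[3] xor  r7, r0, r7 → r7=0x46
body[4] mov  r5, r3 → r5=0x6b
epilogue: pop r7=0xcc, sp=0x8a
prologue pushed ['r7'] at ['0x89']

MEM = 0xcc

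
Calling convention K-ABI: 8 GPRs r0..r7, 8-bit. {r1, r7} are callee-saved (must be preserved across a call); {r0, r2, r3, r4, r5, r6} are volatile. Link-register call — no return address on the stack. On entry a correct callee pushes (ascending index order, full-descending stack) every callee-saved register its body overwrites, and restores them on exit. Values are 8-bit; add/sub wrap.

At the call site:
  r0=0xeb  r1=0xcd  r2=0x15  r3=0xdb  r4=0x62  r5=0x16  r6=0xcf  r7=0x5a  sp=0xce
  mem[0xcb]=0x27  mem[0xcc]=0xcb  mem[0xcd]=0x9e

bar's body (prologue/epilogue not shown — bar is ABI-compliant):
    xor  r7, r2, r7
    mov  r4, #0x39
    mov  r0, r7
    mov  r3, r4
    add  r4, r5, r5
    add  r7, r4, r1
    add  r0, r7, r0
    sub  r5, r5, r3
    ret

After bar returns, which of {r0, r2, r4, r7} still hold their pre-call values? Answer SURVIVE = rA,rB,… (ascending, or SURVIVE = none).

prologue: push r7 → mem[0xcd]=0x5a, sp=0xcd
body[0] xor  r7, r2, r7 → r7=0x4f
body[1] mov  r4, #0x39 → r4=0x39
body[2] mov  r0, r7 → r0=0x4f
body[3] mov  r3, r4 → r3=0x39
body[4] add  r4, r5, r5 → r4=0x2c
body[5] add  r7, r4, r1 → r7=0xf9
body[6] add  r0, r7, r0 → r0=0x48
body[7] sub  r5, r5, r3 → r5=0xdd
epilogue: pop r7=0x5a, sp=0xce
r0: caller-saved, written=True
r2: caller-saved, written=False
r4: caller-saved, written=True
r7: callee-saved, written=True

SURVIVE = r2,r7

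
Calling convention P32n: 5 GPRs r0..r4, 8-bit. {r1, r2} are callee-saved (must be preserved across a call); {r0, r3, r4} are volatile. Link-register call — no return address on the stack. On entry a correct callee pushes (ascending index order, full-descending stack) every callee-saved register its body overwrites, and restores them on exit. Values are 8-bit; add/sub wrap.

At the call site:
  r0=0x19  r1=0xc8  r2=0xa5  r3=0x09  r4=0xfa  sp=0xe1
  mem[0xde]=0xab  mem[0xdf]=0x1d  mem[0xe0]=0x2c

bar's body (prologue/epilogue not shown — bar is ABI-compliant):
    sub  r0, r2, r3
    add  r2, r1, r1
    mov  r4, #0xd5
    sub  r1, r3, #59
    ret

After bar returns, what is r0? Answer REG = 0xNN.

REG = 0x9c

prologue: push r1 → mem[0xe0]=0xc8, sp=0xe0
prologue: push r2 → mem[0xdf]=0xa5, sp=0xdf
body[0] sub  r0, r2, r3 → r0=0x9c
body[1] add  r2, r1, r1 → r2=0x90
body[2] mov  r4, #0xd5 → r4=0xd5
body[3] sub  r1, r3, #59 → r1=0xce
epilogue: pop r2=0xa5, sp=0xe0
epilogue: pop r1=0xc8, sp=0xe1
r0 is caller-saved → body value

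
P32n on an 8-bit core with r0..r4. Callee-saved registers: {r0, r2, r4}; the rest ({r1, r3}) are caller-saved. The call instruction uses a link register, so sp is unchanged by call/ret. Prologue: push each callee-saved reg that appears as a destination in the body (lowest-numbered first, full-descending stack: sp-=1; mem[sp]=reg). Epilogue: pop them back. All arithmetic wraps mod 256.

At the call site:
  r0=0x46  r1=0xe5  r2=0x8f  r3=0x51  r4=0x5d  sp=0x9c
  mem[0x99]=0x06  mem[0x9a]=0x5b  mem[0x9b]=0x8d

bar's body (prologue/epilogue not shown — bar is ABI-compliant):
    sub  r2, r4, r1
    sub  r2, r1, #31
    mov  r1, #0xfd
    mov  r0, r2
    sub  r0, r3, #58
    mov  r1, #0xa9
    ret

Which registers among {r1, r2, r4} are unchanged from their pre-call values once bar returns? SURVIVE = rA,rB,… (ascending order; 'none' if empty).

SURVIVE = r2,r4

prologue: push r0 -> mem[0x9b]=0x46, sp=0x9b
prologue: push r2 -> mem[0x9a]=0x8f, sp=0x9a
body[0] sub  r2, r4, r1 -> r2=0x78
body[1] sub  r2, r1, #31 -> r2=0xc6
body[2] mov  r1, #0xfd -> r1=0xfd
body[3] mov  r0, r2 -> r0=0xc6
body[4] sub  r0, r3, #58 -> r0=0x17
body[5] mov  r1, #0xa9 -> r1=0xa9
epilogue: pop r2=0x8f, sp=0x9b
epilogue: pop r0=0x46, sp=0x9c
r1: caller-saved, written=True
r2: callee-saved, written=True
r4: callee-saved, written=False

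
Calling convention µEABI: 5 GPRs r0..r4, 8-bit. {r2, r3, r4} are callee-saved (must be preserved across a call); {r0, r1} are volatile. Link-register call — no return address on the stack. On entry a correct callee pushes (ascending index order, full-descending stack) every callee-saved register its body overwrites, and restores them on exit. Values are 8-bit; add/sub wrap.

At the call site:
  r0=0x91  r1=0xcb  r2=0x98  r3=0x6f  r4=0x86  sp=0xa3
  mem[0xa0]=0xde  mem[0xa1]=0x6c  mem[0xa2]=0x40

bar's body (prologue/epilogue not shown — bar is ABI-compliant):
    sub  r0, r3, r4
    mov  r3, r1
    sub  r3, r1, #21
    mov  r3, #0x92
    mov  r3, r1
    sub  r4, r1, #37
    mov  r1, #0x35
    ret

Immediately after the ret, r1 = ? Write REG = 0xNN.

prologue: push r3 -> mem[0xa2]=0x6f, sp=0xa2
prologue: push r4 -> mem[0xa1]=0x86, sp=0xa1
body[0] sub  r0, r3, r4 -> r0=0xe9
body[1] mov  r3, r1 -> r3=0xcb
body[2] sub  r3, r1, #21 -> r3=0xb6
body[3] mov  r3, #0x92 -> r3=0x92
body[4] mov  r3, r1 -> r3=0xcb
body[5] sub  r4, r1, #37 -> r4=0xa6
body[6] mov  r1, #0x35 -> r1=0x35
epilogue: pop r4=0x86, sp=0xa2
epilogue: pop r3=0x6f, sp=0xa3
r1 is caller-saved -> body value

REG = 0x35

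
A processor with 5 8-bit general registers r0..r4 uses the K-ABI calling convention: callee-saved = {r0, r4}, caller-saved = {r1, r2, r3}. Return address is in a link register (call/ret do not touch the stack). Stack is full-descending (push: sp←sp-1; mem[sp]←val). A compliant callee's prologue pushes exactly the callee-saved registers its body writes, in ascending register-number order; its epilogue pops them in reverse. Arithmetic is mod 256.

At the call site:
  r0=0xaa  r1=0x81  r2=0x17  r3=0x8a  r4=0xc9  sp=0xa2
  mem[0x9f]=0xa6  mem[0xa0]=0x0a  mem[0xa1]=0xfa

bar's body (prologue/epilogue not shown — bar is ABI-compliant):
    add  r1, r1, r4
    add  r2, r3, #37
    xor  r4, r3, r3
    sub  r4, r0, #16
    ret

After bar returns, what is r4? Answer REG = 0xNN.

REG = 0xc9

prologue: push r4 -> mem[0xa1]=0xc9, sp=0xa1
body[0] add  r1, r1, r4 -> r1=0x4a
body[1] add  r2, r3, #37 -> r2=0xaf
body[2] xor  r4, r3, r3 -> r4=0x00
body[3] sub  r4, r0, #16 -> r4=0x9a
epilogue: pop r4=0xc9, sp=0xa2
r4 is callee-saved -> restored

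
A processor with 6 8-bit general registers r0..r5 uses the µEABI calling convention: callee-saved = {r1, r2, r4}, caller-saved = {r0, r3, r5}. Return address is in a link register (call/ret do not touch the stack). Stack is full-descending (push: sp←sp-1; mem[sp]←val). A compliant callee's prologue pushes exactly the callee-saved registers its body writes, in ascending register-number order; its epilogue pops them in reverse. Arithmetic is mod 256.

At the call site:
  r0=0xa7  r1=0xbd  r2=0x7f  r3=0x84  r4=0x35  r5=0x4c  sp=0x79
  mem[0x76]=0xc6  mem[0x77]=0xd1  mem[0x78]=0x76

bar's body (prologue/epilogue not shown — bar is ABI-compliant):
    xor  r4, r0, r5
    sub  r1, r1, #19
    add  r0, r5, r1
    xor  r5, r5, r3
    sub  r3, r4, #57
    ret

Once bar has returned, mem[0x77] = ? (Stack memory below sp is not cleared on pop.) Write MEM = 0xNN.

prologue: push r1 → mem[0x78]=0xbd, sp=0x78
prologue: push r4 → mem[0x77]=0x35, sp=0x77
body[0] xor  r4, r0, r5 → r4=0xeb
body[1] sub  r1, r1, #19 → r1=0xaa
body[2] add  r0, r5, r1 → r0=0xf6
body[3] xor  r5, r5, r3 → r5=0xc8
body[4] sub  r3, r4, #57 → r3=0xb2
epilogue: pop r4=0x35, sp=0x78
epilogue: pop r1=0xbd, sp=0x79
prologue pushed ['r1', 'r4'] at ['0x78', '0x77']

MEM = 0x35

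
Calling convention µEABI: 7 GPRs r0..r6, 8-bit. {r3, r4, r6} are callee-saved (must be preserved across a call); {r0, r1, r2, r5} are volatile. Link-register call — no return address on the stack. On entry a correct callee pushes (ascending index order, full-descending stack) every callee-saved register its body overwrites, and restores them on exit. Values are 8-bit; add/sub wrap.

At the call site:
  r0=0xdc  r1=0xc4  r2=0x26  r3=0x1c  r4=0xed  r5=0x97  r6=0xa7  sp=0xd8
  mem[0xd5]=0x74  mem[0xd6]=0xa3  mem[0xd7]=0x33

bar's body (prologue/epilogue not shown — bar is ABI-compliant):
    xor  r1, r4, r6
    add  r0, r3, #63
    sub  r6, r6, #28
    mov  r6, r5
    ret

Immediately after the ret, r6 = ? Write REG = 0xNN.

REG = 0xa7

prologue: push r6 → mem[0xd7]=0xa7, sp=0xd7
body[0] xor  r1, r4, r6 → r1=0x4a
body[1] add  r0, r3, #63 → r0=0x5b
body[2] sub  r6, r6, #28 → r6=0x8b
body[3] mov  r6, r5 → r6=0x97
epilogue: pop r6=0xa7, sp=0xd8
r6 is callee-saved → restored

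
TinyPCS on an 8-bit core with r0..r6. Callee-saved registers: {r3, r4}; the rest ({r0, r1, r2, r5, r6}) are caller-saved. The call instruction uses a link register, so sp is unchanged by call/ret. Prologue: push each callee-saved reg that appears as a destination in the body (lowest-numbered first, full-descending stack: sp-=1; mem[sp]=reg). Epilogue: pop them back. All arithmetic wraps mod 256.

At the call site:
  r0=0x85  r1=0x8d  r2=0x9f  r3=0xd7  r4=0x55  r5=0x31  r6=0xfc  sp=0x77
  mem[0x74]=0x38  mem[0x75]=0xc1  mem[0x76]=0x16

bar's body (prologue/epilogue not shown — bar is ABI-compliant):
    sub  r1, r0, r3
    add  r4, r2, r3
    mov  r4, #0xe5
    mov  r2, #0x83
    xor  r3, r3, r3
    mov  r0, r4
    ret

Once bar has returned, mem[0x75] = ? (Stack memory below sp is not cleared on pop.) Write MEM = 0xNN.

MEM = 0x55

prologue: push r3 -> mem[0x76]=0xd7, sp=0x76
prologue: push r4 -> mem[0x75]=0x55, sp=0x75
body[0] sub  r1, r0, r3 -> r1=0xae
body[1] add  r4, r2, r3 -> r4=0x76
body[2] mov  r4, #0xe5 -> r4=0xe5
body[3] mov  r2, #0x83 -> r2=0x83
body[4] xor  r3, r3, r3 -> r3=0x00
body[5] mov  r0, r4 -> r0=0xe5
epilogue: pop r4=0x55, sp=0x76
epilogue: pop r3=0xd7, sp=0x77
prologue pushed ['r3', 'r4'] at ['0x76', '0x75']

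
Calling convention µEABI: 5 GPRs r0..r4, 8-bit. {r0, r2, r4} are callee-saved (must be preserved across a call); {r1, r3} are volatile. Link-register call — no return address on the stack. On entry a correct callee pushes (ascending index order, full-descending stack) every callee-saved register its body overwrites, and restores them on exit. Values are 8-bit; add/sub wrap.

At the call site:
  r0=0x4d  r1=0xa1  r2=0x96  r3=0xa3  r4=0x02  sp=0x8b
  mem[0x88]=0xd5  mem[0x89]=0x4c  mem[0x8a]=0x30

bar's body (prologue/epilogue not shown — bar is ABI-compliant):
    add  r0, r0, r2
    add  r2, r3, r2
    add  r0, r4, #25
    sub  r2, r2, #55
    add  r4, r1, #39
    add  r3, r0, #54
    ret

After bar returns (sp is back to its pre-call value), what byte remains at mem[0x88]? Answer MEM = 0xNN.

prologue: push r0 → mem[0x8a]=0x4d, sp=0x8a
prologue: push r2 → mem[0x89]=0x96, sp=0x89
prologue: push r4 → mem[0x88]=0x02, sp=0x88
body[0] add  r0, r0, r2 → r0=0xe3
body[1] add  r2, r3, r2 → r2=0x39
body[2] add  r0, r4, #25 → r0=0x1b
body[3] sub  r2, r2, #55 → r2=0x02
body[4] add  r4, r1, #39 → r4=0xc8
body[5] add  r3, r0, #54 → r3=0x51
epilogue: pop r4=0x02, sp=0x89
epilogue: pop r2=0x96, sp=0x8a
epilogue: pop r0=0x4d, sp=0x8b
prologue pushed ['r0', 'r2', 'r4'] at ['0x8a', '0x89', '0x88']

MEM = 0x02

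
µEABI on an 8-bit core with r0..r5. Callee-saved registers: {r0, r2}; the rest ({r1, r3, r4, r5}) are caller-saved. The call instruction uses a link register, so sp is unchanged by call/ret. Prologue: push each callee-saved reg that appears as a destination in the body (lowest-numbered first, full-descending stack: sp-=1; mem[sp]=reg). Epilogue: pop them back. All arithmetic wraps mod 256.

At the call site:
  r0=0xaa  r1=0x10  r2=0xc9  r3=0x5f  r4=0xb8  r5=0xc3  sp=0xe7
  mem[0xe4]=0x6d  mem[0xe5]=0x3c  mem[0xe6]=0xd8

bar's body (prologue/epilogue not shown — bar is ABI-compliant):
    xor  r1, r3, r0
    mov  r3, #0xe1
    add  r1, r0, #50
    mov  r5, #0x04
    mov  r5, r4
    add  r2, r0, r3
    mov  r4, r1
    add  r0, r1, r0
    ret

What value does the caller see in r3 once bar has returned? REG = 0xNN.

REG = 0xe1

prologue: push r0 → mem[0xe6]=0xaa, sp=0xe6
prologue: push r2 → mem[0xe5]=0xc9, sp=0xe5
body[0] xor  r1, r3, r0 → r1=0xf5
body[1] mov  r3, #0xe1 → r3=0xe1
body[2] add  r1, r0, #50 → r1=0xdc
body[3] mov  r5, #0x04 → r5=0x04
body[4] mov  r5, r4 → r5=0xb8
body[5] add  r2, r0, r3 → r2=0x8b
body[6] mov  r4, r1 → r4=0xdc
body[7] add  r0, r1, r0 → r0=0x86
epilogue: pop r2=0xc9, sp=0xe6
epilogue: pop r0=0xaa, sp=0xe7
r3 is caller-saved → body value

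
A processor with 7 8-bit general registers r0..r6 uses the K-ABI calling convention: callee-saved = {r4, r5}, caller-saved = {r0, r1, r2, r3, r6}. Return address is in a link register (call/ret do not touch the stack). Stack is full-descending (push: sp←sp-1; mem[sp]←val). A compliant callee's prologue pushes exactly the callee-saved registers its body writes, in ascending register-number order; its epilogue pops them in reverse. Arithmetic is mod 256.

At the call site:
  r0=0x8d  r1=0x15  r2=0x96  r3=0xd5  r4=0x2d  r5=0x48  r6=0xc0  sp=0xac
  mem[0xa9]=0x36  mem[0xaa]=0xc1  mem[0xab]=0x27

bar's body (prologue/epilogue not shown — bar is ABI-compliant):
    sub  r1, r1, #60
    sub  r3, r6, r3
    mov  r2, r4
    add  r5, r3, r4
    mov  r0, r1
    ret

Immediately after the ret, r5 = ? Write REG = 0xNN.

prologue: push r5 -> mem[0xab]=0x48, sp=0xab
body[0] sub  r1, r1, #60 -> r1=0xd9
body[1] sub  r3, r6, r3 -> r3=0xeb
body[2] mov  r2, r4 -> r2=0x2d
body[3] add  r5, r3, r4 -> r5=0x18
body[4] mov  r0, r1 -> r0=0xd9
epilogue: pop r5=0x48, sp=0xac
r5 is callee-saved -> restored

REG = 0x48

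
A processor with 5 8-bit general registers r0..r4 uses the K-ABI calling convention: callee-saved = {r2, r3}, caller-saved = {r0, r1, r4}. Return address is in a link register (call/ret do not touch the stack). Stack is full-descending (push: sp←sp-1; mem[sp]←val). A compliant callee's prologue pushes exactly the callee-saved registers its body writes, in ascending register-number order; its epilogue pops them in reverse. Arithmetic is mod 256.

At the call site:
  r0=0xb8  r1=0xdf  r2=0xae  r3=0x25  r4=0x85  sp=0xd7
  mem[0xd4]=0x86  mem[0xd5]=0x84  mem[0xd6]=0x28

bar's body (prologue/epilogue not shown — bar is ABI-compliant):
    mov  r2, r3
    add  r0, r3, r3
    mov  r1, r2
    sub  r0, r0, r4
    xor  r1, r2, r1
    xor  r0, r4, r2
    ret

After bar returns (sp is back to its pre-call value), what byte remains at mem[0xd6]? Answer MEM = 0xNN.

prologue: push r2 -> mem[0xd6]=0xae, sp=0xd6
body[0] mov  r2, r3 -> r2=0x25
body[1] add  r0, r3, r3 -> r0=0x4a
body[2] mov  r1, r2 -> r1=0x25
body[3] sub  r0, r0, r4 -> r0=0xc5
body[4] xor  r1, r2, r1 -> r1=0x00
body[5] xor  r0, r4, r2 -> r0=0xa0
epilogue: pop r2=0xae, sp=0xd7
prologue pushed ['r2'] at ['0xd6']

MEM = 0xae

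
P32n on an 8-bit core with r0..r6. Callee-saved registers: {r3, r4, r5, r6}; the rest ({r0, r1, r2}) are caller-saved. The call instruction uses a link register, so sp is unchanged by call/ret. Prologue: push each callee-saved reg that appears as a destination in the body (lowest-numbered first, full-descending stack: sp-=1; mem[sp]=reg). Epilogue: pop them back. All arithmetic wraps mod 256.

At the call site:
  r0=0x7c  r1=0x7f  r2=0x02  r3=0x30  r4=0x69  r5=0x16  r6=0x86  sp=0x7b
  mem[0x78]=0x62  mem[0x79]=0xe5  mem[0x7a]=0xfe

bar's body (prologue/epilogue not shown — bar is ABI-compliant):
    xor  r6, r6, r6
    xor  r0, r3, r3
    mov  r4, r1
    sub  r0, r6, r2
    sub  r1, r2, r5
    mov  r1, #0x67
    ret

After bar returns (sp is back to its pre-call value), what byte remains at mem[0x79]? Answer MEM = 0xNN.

prologue: push r4 -> mem[0x7a]=0x69, sp=0x7a
prologue: push r6 -> mem[0x79]=0x86, sp=0x79
body[0] xor  r6, r6, r6 -> r6=0x00
body[1] xor  r0, r3, r3 -> r0=0x00
body[2] mov  r4, r1 -> r4=0x7f
body[3] sub  r0, r6, r2 -> r0=0xfe
body[4] sub  r1, r2, r5 -> r1=0xec
body[5] mov  r1, #0x67 -> r1=0x67
epilogue: pop r6=0x86, sp=0x7a
epilogue: pop r4=0x69, sp=0x7b
prologue pushed ['r4', 'r6'] at ['0x7a', '0x79']

MEM = 0x86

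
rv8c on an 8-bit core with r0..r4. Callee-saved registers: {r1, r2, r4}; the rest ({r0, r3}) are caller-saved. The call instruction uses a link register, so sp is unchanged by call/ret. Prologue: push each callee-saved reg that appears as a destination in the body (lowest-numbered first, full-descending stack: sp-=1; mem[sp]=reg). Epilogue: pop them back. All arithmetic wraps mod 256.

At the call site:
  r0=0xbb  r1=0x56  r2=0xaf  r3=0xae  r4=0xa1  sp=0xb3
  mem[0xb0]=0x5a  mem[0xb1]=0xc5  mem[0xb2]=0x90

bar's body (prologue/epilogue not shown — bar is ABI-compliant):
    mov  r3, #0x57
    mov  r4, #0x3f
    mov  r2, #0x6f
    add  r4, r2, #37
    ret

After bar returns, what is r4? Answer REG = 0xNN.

REG = 0xa1

prologue: push r2 → mem[0xb2]=0xaf, sp=0xb2
prologue: push r4 → mem[0xb1]=0xa1, sp=0xb1
body[0] mov  r3, #0x57 → r3=0x57
body[1] mov  r4, #0x3f → r4=0x3f
body[2] mov  r2, #0x6f → r2=0x6f
body[3] add  r4, r2, #37 → r4=0x94
epilogue: pop r4=0xa1, sp=0xb2
epilogue: pop r2=0xaf, sp=0xb3
r4 is callee-saved → restored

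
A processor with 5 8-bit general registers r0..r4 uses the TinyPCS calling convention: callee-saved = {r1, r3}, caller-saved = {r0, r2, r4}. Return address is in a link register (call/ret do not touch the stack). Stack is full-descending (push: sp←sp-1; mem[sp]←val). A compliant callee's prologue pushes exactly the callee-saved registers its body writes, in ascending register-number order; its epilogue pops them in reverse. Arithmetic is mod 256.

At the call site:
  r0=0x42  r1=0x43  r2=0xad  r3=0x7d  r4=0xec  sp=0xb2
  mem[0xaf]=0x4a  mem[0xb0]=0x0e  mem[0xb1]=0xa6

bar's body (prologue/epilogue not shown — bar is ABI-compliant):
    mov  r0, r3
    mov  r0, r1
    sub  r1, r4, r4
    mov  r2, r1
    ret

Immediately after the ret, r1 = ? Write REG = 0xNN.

prologue: push r1 -> mem[0xb1]=0x43, sp=0xb1
body[0] mov  r0, r3 -> r0=0x7d
body[1] mov  r0, r1 -> r0=0x43
body[2] sub  r1, r4, r4 -> r1=0x00
body[3] mov  r2, r1 -> r2=0x00
epilogue: pop r1=0x43, sp=0xb2
r1 is callee-saved -> restored

REG = 0x43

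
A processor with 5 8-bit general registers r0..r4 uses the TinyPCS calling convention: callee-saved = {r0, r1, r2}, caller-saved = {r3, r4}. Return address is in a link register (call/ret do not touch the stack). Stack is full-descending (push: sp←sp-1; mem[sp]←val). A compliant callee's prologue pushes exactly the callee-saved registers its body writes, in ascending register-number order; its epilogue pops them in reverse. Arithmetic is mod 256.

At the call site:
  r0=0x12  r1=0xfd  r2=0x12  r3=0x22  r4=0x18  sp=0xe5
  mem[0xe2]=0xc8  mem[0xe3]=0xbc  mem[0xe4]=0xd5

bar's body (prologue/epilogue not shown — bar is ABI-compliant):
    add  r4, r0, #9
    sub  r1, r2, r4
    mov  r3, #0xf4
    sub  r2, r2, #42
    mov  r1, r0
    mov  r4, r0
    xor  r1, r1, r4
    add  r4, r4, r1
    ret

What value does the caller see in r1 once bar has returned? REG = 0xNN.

prologue: push r1 → mem[0xe4]=0xfd, sp=0xe4
prologue: push r2 → mem[0xe3]=0x12, sp=0xe3
body[0] add  r4, r0, #9 → r4=0x1b
body[1] sub  r1, r2, r4 → r1=0xf7
body[2] mov  r3, #0xf4 → r3=0xf4
body[3] sub  r2, r2, #42 → r2=0xe8
body[4] mov  r1, r0 → r1=0x12
body[5] mov  r4, r0 → r4=0x12
body[6] xor  r1, r1, r4 → r1=0x00
body[7] add  r4, r4, r1 → r4=0x12
epilogue: pop r2=0x12, sp=0xe4
epilogue: pop r1=0xfd, sp=0xe5
r1 is callee-saved → restored

REG = 0xfd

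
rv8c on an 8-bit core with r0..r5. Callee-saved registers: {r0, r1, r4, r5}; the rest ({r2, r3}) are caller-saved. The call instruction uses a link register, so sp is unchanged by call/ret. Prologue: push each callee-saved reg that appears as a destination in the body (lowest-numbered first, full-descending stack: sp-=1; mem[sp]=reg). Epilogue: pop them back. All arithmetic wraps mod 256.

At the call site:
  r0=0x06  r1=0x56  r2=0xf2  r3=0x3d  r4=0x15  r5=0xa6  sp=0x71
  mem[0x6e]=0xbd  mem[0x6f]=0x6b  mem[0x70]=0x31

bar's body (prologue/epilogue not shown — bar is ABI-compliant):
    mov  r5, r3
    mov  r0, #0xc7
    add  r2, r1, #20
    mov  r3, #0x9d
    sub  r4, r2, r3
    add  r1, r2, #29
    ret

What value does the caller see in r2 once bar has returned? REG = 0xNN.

REG = 0x6a

prologue: push r0 -> mem[0x70]=0x06, sp=0x70
prologue: push r1 -> mem[0x6f]=0x56, sp=0x6f
prologue: push r4 -> mem[0x6e]=0x15, sp=0x6e
prologue: push r5 -> mem[0x6d]=0xa6, sp=0x6d
body[0] mov  r5, r3 -> r5=0x3d
body[1] mov  r0, #0xc7 -> r0=0xc7
body[2] add  r2, r1, #20 -> r2=0x6a
body[3] mov  r3, #0x9d -> r3=0x9d
body[4] sub  r4, r2, r3 -> r4=0xcd
body[5] add  r1, r2, #29 -> r1=0x87
epilogue: pop r5=0xa6, sp=0x6e
epilogue: pop r4=0x15, sp=0x6f
epilogue: pop r1=0x56, sp=0x70
epilogue: pop r0=0x06, sp=0x71
r2 is caller-saved -> body value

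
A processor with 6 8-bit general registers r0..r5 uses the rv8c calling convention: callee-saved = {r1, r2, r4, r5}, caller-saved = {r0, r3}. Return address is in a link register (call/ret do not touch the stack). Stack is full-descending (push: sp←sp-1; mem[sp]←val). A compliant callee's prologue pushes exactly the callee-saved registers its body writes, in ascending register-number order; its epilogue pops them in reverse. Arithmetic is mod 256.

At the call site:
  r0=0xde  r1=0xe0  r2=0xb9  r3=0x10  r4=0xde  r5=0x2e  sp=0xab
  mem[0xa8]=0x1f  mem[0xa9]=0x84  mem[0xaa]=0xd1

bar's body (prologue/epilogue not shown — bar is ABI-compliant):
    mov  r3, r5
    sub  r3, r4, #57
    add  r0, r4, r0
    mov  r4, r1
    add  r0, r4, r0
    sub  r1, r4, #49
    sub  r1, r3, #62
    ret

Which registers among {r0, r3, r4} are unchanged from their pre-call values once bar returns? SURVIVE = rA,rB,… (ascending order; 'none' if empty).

prologue: push r1 → mem[0xaa]=0xe0, sp=0xaa
prologue: push r4 → mem[0xa9]=0xde, sp=0xa9
body[0] mov  r3, r5 → r3=0x2e
body[1] sub  r3, r4, #57 → r3=0xa5
body[2] add  r0, r4, r0 → r0=0xbc
body[3] mov  r4, r1 → r4=0xe0
body[4] add  r0, r4, r0 → r0=0x9c
body[5] sub  r1, r4, #49 → r1=0xaf
body[6] sub  r1, r3, #62 → r1=0x67
epilogue: pop r4=0xde, sp=0xaa
epilogue: pop r1=0xe0, sp=0xab
r0: caller-saved, written=True
r3: caller-saved, written=True
r4: callee-saved, written=True

SURVIVE = r4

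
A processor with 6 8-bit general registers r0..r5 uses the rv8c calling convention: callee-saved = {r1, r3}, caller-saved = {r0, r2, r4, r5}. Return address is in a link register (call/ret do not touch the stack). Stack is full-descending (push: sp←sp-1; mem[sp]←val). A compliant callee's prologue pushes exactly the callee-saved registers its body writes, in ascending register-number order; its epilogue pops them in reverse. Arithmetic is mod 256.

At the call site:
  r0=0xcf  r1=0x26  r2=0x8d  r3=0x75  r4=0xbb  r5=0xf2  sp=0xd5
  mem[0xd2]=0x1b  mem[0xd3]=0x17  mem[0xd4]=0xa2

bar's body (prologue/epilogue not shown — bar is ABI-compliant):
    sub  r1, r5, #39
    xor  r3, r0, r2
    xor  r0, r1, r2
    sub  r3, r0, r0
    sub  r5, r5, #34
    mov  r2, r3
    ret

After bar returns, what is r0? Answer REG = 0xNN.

prologue: push r1 → mem[0xd4]=0x26, sp=0xd4
prologue: push r3 → mem[0xd3]=0x75, sp=0xd3
body[0] sub  r1, r5, #39 → r1=0xcb
body[1] xor  r3, r0, r2 → r3=0x42
body[2] xor  r0, r1, r2 → r0=0x46
body[3] sub  r3, r0, r0 → r3=0x00
body[4] sub  r5, r5, #34 → r5=0xd0
body[5] mov  r2, r3 → r2=0x00
epilogue: pop r3=0x75, sp=0xd4
epilogue: pop r1=0x26, sp=0xd5
r0 is caller-saved → body value

REG = 0x46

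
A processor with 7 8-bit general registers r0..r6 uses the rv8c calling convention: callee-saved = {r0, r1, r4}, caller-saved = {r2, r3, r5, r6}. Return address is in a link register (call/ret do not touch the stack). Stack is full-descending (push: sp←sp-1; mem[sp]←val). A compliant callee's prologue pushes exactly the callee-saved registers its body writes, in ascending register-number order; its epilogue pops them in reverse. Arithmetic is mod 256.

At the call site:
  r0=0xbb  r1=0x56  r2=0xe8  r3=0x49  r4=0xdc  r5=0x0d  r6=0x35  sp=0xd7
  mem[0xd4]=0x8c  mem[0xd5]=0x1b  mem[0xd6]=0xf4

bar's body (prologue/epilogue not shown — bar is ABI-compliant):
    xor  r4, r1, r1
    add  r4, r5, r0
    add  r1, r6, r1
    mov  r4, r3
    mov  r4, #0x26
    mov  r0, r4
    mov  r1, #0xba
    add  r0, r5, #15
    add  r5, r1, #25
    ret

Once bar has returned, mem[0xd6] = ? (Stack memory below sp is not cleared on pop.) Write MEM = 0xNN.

MEM = 0xbb

prologue: push r0 -> mem[0xd6]=0xbb, sp=0xd6
prologue: push r1 -> mem[0xd5]=0x56, sp=0xd5
prologue: push r4 -> mem[0xd4]=0xdc, sp=0xd4
body[0] xor  r4, r1, r1 -> r4=0x00
body[1] add  r4, r5, r0 -> r4=0xc8
body[2] add  r1, r6, r1 -> r1=0x8b
body[3] mov  r4, r3 -> r4=0x49
body[4] mov  r4, #0x26 -> r4=0x26
body[5] mov  r0, r4 -> r0=0x26
body[6] mov  r1, #0xba -> r1=0xba
body[7] add  r0, r5, #15 -> r0=0x1c
body[8] add  r5, r1, #25 -> r5=0xd3
epilogue: pop r4=0xdc, sp=0xd5
epilogue: pop r1=0x56, sp=0xd6
epilogue: pop r0=0xbb, sp=0xd7
prologue pushed ['r0', 'r1', 'r4'] at ['0xd6', '0xd5', '0xd4']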